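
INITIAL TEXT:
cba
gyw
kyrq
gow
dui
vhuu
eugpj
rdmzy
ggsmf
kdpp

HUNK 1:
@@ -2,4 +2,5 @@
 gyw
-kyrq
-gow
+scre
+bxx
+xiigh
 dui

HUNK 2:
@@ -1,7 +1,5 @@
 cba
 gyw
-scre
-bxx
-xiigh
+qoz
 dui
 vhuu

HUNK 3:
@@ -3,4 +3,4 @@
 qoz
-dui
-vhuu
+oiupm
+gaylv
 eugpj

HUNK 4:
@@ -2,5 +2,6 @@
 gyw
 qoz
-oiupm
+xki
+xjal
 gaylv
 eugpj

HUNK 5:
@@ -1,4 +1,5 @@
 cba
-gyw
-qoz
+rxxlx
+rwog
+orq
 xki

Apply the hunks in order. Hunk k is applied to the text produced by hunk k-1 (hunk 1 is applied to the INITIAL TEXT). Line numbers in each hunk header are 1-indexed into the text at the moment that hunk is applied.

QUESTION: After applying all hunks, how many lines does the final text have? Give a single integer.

Answer: 11

Derivation:
Hunk 1: at line 2 remove [kyrq,gow] add [scre,bxx,xiigh] -> 11 lines: cba gyw scre bxx xiigh dui vhuu eugpj rdmzy ggsmf kdpp
Hunk 2: at line 1 remove [scre,bxx,xiigh] add [qoz] -> 9 lines: cba gyw qoz dui vhuu eugpj rdmzy ggsmf kdpp
Hunk 3: at line 3 remove [dui,vhuu] add [oiupm,gaylv] -> 9 lines: cba gyw qoz oiupm gaylv eugpj rdmzy ggsmf kdpp
Hunk 4: at line 2 remove [oiupm] add [xki,xjal] -> 10 lines: cba gyw qoz xki xjal gaylv eugpj rdmzy ggsmf kdpp
Hunk 5: at line 1 remove [gyw,qoz] add [rxxlx,rwog,orq] -> 11 lines: cba rxxlx rwog orq xki xjal gaylv eugpj rdmzy ggsmf kdpp
Final line count: 11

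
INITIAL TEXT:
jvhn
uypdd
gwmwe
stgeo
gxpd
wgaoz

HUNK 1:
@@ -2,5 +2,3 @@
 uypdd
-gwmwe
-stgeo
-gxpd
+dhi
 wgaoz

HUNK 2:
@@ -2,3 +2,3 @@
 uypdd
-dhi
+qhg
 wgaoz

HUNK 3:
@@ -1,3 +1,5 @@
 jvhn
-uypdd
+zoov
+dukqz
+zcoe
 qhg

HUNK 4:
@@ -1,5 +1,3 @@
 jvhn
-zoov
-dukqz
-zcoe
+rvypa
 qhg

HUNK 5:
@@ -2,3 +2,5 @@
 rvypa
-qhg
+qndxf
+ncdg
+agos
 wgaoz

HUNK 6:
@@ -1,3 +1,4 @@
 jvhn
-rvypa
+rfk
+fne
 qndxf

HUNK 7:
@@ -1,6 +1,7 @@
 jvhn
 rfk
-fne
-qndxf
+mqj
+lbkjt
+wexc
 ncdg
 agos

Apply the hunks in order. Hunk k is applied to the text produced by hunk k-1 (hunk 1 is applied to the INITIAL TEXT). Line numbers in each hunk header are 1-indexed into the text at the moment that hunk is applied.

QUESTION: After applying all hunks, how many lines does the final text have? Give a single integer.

Hunk 1: at line 2 remove [gwmwe,stgeo,gxpd] add [dhi] -> 4 lines: jvhn uypdd dhi wgaoz
Hunk 2: at line 2 remove [dhi] add [qhg] -> 4 lines: jvhn uypdd qhg wgaoz
Hunk 3: at line 1 remove [uypdd] add [zoov,dukqz,zcoe] -> 6 lines: jvhn zoov dukqz zcoe qhg wgaoz
Hunk 4: at line 1 remove [zoov,dukqz,zcoe] add [rvypa] -> 4 lines: jvhn rvypa qhg wgaoz
Hunk 5: at line 2 remove [qhg] add [qndxf,ncdg,agos] -> 6 lines: jvhn rvypa qndxf ncdg agos wgaoz
Hunk 6: at line 1 remove [rvypa] add [rfk,fne] -> 7 lines: jvhn rfk fne qndxf ncdg agos wgaoz
Hunk 7: at line 1 remove [fne,qndxf] add [mqj,lbkjt,wexc] -> 8 lines: jvhn rfk mqj lbkjt wexc ncdg agos wgaoz
Final line count: 8

Answer: 8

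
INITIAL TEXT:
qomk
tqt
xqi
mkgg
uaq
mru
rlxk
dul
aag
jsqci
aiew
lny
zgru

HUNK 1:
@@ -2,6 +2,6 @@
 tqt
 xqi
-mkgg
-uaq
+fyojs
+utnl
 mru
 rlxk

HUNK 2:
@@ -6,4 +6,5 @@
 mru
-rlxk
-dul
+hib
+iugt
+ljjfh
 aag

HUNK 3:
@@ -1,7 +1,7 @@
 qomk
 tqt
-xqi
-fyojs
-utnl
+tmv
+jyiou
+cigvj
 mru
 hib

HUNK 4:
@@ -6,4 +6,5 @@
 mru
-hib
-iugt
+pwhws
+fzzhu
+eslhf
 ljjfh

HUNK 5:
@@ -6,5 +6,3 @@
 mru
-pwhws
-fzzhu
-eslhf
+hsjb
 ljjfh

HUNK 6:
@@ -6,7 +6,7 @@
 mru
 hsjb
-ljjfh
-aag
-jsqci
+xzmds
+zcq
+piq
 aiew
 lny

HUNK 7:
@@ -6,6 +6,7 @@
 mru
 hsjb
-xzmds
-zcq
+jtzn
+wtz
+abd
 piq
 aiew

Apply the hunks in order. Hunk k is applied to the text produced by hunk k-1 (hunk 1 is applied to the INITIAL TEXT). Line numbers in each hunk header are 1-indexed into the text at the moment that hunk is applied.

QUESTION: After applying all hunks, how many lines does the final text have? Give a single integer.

Hunk 1: at line 2 remove [mkgg,uaq] add [fyojs,utnl] -> 13 lines: qomk tqt xqi fyojs utnl mru rlxk dul aag jsqci aiew lny zgru
Hunk 2: at line 6 remove [rlxk,dul] add [hib,iugt,ljjfh] -> 14 lines: qomk tqt xqi fyojs utnl mru hib iugt ljjfh aag jsqci aiew lny zgru
Hunk 3: at line 1 remove [xqi,fyojs,utnl] add [tmv,jyiou,cigvj] -> 14 lines: qomk tqt tmv jyiou cigvj mru hib iugt ljjfh aag jsqci aiew lny zgru
Hunk 4: at line 6 remove [hib,iugt] add [pwhws,fzzhu,eslhf] -> 15 lines: qomk tqt tmv jyiou cigvj mru pwhws fzzhu eslhf ljjfh aag jsqci aiew lny zgru
Hunk 5: at line 6 remove [pwhws,fzzhu,eslhf] add [hsjb] -> 13 lines: qomk tqt tmv jyiou cigvj mru hsjb ljjfh aag jsqci aiew lny zgru
Hunk 6: at line 6 remove [ljjfh,aag,jsqci] add [xzmds,zcq,piq] -> 13 lines: qomk tqt tmv jyiou cigvj mru hsjb xzmds zcq piq aiew lny zgru
Hunk 7: at line 6 remove [xzmds,zcq] add [jtzn,wtz,abd] -> 14 lines: qomk tqt tmv jyiou cigvj mru hsjb jtzn wtz abd piq aiew lny zgru
Final line count: 14

Answer: 14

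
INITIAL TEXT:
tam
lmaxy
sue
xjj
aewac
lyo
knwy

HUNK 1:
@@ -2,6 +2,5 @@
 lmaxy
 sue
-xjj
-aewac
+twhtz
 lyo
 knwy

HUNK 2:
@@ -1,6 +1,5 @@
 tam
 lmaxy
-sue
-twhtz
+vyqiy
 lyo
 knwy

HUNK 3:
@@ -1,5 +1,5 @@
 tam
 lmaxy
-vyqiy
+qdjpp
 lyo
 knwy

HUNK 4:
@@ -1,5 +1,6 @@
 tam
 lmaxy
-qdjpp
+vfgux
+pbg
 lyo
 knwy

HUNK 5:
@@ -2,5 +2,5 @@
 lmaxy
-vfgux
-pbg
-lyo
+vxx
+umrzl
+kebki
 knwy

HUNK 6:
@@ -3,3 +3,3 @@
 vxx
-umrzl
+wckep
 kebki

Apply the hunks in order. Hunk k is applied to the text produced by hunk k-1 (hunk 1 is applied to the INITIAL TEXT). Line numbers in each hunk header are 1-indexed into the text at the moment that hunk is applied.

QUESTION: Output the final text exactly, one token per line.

Hunk 1: at line 2 remove [xjj,aewac] add [twhtz] -> 6 lines: tam lmaxy sue twhtz lyo knwy
Hunk 2: at line 1 remove [sue,twhtz] add [vyqiy] -> 5 lines: tam lmaxy vyqiy lyo knwy
Hunk 3: at line 1 remove [vyqiy] add [qdjpp] -> 5 lines: tam lmaxy qdjpp lyo knwy
Hunk 4: at line 1 remove [qdjpp] add [vfgux,pbg] -> 6 lines: tam lmaxy vfgux pbg lyo knwy
Hunk 5: at line 2 remove [vfgux,pbg,lyo] add [vxx,umrzl,kebki] -> 6 lines: tam lmaxy vxx umrzl kebki knwy
Hunk 6: at line 3 remove [umrzl] add [wckep] -> 6 lines: tam lmaxy vxx wckep kebki knwy

Answer: tam
lmaxy
vxx
wckep
kebki
knwy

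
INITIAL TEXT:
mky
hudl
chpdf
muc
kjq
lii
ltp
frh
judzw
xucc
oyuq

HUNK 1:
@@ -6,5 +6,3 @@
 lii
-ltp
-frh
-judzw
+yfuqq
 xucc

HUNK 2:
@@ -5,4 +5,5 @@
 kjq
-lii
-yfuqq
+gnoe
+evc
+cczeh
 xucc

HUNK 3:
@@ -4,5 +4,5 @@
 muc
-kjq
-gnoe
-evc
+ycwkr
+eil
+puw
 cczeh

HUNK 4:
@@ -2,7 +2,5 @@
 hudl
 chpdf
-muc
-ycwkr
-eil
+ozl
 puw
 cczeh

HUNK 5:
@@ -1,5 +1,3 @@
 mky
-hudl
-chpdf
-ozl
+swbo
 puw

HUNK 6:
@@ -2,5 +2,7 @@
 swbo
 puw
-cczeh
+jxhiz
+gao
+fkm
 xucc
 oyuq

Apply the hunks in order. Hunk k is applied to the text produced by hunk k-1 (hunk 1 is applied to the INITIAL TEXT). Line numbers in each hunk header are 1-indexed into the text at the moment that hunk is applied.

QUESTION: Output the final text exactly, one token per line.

Hunk 1: at line 6 remove [ltp,frh,judzw] add [yfuqq] -> 9 lines: mky hudl chpdf muc kjq lii yfuqq xucc oyuq
Hunk 2: at line 5 remove [lii,yfuqq] add [gnoe,evc,cczeh] -> 10 lines: mky hudl chpdf muc kjq gnoe evc cczeh xucc oyuq
Hunk 3: at line 4 remove [kjq,gnoe,evc] add [ycwkr,eil,puw] -> 10 lines: mky hudl chpdf muc ycwkr eil puw cczeh xucc oyuq
Hunk 4: at line 2 remove [muc,ycwkr,eil] add [ozl] -> 8 lines: mky hudl chpdf ozl puw cczeh xucc oyuq
Hunk 5: at line 1 remove [hudl,chpdf,ozl] add [swbo] -> 6 lines: mky swbo puw cczeh xucc oyuq
Hunk 6: at line 2 remove [cczeh] add [jxhiz,gao,fkm] -> 8 lines: mky swbo puw jxhiz gao fkm xucc oyuq

Answer: mky
swbo
puw
jxhiz
gao
fkm
xucc
oyuq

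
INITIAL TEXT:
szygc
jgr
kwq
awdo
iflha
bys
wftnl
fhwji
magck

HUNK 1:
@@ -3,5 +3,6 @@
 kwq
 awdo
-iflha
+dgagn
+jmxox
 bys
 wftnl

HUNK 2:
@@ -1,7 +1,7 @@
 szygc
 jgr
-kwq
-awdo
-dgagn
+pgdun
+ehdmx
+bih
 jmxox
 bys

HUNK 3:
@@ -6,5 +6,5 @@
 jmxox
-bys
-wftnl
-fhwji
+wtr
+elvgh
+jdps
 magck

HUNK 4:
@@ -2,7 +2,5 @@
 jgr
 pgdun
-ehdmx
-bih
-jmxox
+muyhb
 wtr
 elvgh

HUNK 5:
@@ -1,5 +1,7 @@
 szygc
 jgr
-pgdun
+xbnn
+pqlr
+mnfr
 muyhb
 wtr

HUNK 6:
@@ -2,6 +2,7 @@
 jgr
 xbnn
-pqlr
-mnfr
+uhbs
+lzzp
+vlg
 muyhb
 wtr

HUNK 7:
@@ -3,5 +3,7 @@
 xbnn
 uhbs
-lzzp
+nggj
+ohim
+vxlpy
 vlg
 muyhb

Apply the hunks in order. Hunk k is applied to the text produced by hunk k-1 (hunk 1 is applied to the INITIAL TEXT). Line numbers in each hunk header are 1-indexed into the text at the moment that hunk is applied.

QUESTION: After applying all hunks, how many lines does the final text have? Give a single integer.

Answer: 13

Derivation:
Hunk 1: at line 3 remove [iflha] add [dgagn,jmxox] -> 10 lines: szygc jgr kwq awdo dgagn jmxox bys wftnl fhwji magck
Hunk 2: at line 1 remove [kwq,awdo,dgagn] add [pgdun,ehdmx,bih] -> 10 lines: szygc jgr pgdun ehdmx bih jmxox bys wftnl fhwji magck
Hunk 3: at line 6 remove [bys,wftnl,fhwji] add [wtr,elvgh,jdps] -> 10 lines: szygc jgr pgdun ehdmx bih jmxox wtr elvgh jdps magck
Hunk 4: at line 2 remove [ehdmx,bih,jmxox] add [muyhb] -> 8 lines: szygc jgr pgdun muyhb wtr elvgh jdps magck
Hunk 5: at line 1 remove [pgdun] add [xbnn,pqlr,mnfr] -> 10 lines: szygc jgr xbnn pqlr mnfr muyhb wtr elvgh jdps magck
Hunk 6: at line 2 remove [pqlr,mnfr] add [uhbs,lzzp,vlg] -> 11 lines: szygc jgr xbnn uhbs lzzp vlg muyhb wtr elvgh jdps magck
Hunk 7: at line 3 remove [lzzp] add [nggj,ohim,vxlpy] -> 13 lines: szygc jgr xbnn uhbs nggj ohim vxlpy vlg muyhb wtr elvgh jdps magck
Final line count: 13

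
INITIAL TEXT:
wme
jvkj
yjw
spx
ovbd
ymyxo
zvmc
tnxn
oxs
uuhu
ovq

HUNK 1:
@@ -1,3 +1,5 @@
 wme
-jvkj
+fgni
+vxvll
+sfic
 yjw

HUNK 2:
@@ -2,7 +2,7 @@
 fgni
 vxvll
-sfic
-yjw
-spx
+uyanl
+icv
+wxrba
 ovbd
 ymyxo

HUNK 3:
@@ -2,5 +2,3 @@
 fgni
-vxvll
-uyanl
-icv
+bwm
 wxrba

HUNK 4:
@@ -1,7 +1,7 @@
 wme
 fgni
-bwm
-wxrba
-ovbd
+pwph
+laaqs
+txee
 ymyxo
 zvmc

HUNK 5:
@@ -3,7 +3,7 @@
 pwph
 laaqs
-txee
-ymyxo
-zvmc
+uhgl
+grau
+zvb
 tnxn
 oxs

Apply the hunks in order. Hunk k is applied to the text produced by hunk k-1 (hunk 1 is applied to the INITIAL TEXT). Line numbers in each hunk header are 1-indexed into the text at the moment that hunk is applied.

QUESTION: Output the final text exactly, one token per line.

Answer: wme
fgni
pwph
laaqs
uhgl
grau
zvb
tnxn
oxs
uuhu
ovq

Derivation:
Hunk 1: at line 1 remove [jvkj] add [fgni,vxvll,sfic] -> 13 lines: wme fgni vxvll sfic yjw spx ovbd ymyxo zvmc tnxn oxs uuhu ovq
Hunk 2: at line 2 remove [sfic,yjw,spx] add [uyanl,icv,wxrba] -> 13 lines: wme fgni vxvll uyanl icv wxrba ovbd ymyxo zvmc tnxn oxs uuhu ovq
Hunk 3: at line 2 remove [vxvll,uyanl,icv] add [bwm] -> 11 lines: wme fgni bwm wxrba ovbd ymyxo zvmc tnxn oxs uuhu ovq
Hunk 4: at line 1 remove [bwm,wxrba,ovbd] add [pwph,laaqs,txee] -> 11 lines: wme fgni pwph laaqs txee ymyxo zvmc tnxn oxs uuhu ovq
Hunk 5: at line 3 remove [txee,ymyxo,zvmc] add [uhgl,grau,zvb] -> 11 lines: wme fgni pwph laaqs uhgl grau zvb tnxn oxs uuhu ovq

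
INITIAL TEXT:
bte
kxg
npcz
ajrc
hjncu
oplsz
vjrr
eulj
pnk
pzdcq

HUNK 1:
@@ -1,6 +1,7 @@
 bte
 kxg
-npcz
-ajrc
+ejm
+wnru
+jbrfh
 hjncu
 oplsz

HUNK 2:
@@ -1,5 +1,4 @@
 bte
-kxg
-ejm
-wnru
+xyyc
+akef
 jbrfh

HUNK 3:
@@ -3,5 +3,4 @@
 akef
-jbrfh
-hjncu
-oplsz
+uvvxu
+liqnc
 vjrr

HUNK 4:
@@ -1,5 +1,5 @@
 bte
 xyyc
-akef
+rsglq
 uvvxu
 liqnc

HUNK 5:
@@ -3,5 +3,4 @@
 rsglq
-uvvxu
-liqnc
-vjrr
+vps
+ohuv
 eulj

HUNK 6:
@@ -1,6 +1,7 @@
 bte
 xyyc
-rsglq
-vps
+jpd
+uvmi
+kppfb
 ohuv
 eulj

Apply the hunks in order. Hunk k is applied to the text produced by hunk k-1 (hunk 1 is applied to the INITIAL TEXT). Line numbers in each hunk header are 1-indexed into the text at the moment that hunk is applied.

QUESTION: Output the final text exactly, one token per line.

Answer: bte
xyyc
jpd
uvmi
kppfb
ohuv
eulj
pnk
pzdcq

Derivation:
Hunk 1: at line 1 remove [npcz,ajrc] add [ejm,wnru,jbrfh] -> 11 lines: bte kxg ejm wnru jbrfh hjncu oplsz vjrr eulj pnk pzdcq
Hunk 2: at line 1 remove [kxg,ejm,wnru] add [xyyc,akef] -> 10 lines: bte xyyc akef jbrfh hjncu oplsz vjrr eulj pnk pzdcq
Hunk 3: at line 3 remove [jbrfh,hjncu,oplsz] add [uvvxu,liqnc] -> 9 lines: bte xyyc akef uvvxu liqnc vjrr eulj pnk pzdcq
Hunk 4: at line 1 remove [akef] add [rsglq] -> 9 lines: bte xyyc rsglq uvvxu liqnc vjrr eulj pnk pzdcq
Hunk 5: at line 3 remove [uvvxu,liqnc,vjrr] add [vps,ohuv] -> 8 lines: bte xyyc rsglq vps ohuv eulj pnk pzdcq
Hunk 6: at line 1 remove [rsglq,vps] add [jpd,uvmi,kppfb] -> 9 lines: bte xyyc jpd uvmi kppfb ohuv eulj pnk pzdcq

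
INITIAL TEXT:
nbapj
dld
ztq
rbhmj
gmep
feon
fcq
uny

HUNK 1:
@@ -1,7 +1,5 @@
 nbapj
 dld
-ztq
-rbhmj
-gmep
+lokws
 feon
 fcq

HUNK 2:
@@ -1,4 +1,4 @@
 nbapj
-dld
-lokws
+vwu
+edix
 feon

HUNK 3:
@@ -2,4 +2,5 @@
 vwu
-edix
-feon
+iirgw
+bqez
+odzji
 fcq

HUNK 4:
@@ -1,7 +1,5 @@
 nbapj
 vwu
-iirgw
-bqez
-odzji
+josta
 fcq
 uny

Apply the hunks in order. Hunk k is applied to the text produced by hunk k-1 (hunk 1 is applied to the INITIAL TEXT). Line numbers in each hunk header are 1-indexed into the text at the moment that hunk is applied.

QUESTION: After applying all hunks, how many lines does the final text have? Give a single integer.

Hunk 1: at line 1 remove [ztq,rbhmj,gmep] add [lokws] -> 6 lines: nbapj dld lokws feon fcq uny
Hunk 2: at line 1 remove [dld,lokws] add [vwu,edix] -> 6 lines: nbapj vwu edix feon fcq uny
Hunk 3: at line 2 remove [edix,feon] add [iirgw,bqez,odzji] -> 7 lines: nbapj vwu iirgw bqez odzji fcq uny
Hunk 4: at line 1 remove [iirgw,bqez,odzji] add [josta] -> 5 lines: nbapj vwu josta fcq uny
Final line count: 5

Answer: 5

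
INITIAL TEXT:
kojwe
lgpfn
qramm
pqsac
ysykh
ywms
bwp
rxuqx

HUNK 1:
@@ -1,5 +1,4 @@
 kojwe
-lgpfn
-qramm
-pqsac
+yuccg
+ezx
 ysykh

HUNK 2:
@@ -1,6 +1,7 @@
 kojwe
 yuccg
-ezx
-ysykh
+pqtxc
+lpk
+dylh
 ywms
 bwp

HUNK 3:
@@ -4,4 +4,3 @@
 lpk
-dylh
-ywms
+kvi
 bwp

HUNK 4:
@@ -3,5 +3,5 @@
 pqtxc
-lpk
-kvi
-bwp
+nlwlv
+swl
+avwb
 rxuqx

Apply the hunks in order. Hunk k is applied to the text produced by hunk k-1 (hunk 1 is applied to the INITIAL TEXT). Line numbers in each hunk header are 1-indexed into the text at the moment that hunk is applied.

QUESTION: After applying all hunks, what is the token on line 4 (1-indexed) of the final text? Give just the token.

Answer: nlwlv

Derivation:
Hunk 1: at line 1 remove [lgpfn,qramm,pqsac] add [yuccg,ezx] -> 7 lines: kojwe yuccg ezx ysykh ywms bwp rxuqx
Hunk 2: at line 1 remove [ezx,ysykh] add [pqtxc,lpk,dylh] -> 8 lines: kojwe yuccg pqtxc lpk dylh ywms bwp rxuqx
Hunk 3: at line 4 remove [dylh,ywms] add [kvi] -> 7 lines: kojwe yuccg pqtxc lpk kvi bwp rxuqx
Hunk 4: at line 3 remove [lpk,kvi,bwp] add [nlwlv,swl,avwb] -> 7 lines: kojwe yuccg pqtxc nlwlv swl avwb rxuqx
Final line 4: nlwlv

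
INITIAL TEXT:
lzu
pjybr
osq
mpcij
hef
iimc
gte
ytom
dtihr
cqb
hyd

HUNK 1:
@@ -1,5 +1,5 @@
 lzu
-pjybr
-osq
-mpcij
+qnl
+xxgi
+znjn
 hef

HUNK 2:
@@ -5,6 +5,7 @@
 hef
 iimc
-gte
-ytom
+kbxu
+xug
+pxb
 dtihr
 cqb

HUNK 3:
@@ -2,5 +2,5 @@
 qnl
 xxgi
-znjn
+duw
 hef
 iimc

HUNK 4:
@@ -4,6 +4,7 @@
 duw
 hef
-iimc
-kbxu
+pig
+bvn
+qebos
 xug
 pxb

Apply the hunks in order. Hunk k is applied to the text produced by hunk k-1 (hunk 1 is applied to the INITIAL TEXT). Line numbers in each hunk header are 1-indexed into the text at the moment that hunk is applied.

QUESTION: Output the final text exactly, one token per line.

Answer: lzu
qnl
xxgi
duw
hef
pig
bvn
qebos
xug
pxb
dtihr
cqb
hyd

Derivation:
Hunk 1: at line 1 remove [pjybr,osq,mpcij] add [qnl,xxgi,znjn] -> 11 lines: lzu qnl xxgi znjn hef iimc gte ytom dtihr cqb hyd
Hunk 2: at line 5 remove [gte,ytom] add [kbxu,xug,pxb] -> 12 lines: lzu qnl xxgi znjn hef iimc kbxu xug pxb dtihr cqb hyd
Hunk 3: at line 2 remove [znjn] add [duw] -> 12 lines: lzu qnl xxgi duw hef iimc kbxu xug pxb dtihr cqb hyd
Hunk 4: at line 4 remove [iimc,kbxu] add [pig,bvn,qebos] -> 13 lines: lzu qnl xxgi duw hef pig bvn qebos xug pxb dtihr cqb hyd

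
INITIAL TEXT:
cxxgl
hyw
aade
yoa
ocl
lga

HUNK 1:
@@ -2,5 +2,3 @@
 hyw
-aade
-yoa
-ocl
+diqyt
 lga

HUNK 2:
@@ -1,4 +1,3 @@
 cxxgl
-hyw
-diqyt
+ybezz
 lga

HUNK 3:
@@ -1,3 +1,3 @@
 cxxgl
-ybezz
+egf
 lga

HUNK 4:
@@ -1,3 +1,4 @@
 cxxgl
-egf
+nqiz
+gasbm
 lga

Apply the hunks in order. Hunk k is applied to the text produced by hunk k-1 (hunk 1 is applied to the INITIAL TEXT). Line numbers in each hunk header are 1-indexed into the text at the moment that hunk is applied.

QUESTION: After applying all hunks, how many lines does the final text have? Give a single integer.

Answer: 4

Derivation:
Hunk 1: at line 2 remove [aade,yoa,ocl] add [diqyt] -> 4 lines: cxxgl hyw diqyt lga
Hunk 2: at line 1 remove [hyw,diqyt] add [ybezz] -> 3 lines: cxxgl ybezz lga
Hunk 3: at line 1 remove [ybezz] add [egf] -> 3 lines: cxxgl egf lga
Hunk 4: at line 1 remove [egf] add [nqiz,gasbm] -> 4 lines: cxxgl nqiz gasbm lga
Final line count: 4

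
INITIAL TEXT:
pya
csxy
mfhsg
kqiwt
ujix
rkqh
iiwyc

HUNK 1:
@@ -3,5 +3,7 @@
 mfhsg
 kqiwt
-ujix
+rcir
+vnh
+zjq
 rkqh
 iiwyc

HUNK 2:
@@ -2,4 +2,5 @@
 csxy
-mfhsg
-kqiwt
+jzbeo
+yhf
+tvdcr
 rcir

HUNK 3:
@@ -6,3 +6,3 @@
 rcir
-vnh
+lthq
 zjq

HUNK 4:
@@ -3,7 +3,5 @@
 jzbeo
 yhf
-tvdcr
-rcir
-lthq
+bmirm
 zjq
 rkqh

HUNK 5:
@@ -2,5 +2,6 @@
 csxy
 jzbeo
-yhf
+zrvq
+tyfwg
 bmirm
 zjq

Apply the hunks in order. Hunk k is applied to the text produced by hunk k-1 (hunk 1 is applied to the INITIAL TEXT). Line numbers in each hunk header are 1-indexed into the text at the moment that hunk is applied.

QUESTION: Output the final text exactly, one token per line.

Hunk 1: at line 3 remove [ujix] add [rcir,vnh,zjq] -> 9 lines: pya csxy mfhsg kqiwt rcir vnh zjq rkqh iiwyc
Hunk 2: at line 2 remove [mfhsg,kqiwt] add [jzbeo,yhf,tvdcr] -> 10 lines: pya csxy jzbeo yhf tvdcr rcir vnh zjq rkqh iiwyc
Hunk 3: at line 6 remove [vnh] add [lthq] -> 10 lines: pya csxy jzbeo yhf tvdcr rcir lthq zjq rkqh iiwyc
Hunk 4: at line 3 remove [tvdcr,rcir,lthq] add [bmirm] -> 8 lines: pya csxy jzbeo yhf bmirm zjq rkqh iiwyc
Hunk 5: at line 2 remove [yhf] add [zrvq,tyfwg] -> 9 lines: pya csxy jzbeo zrvq tyfwg bmirm zjq rkqh iiwyc

Answer: pya
csxy
jzbeo
zrvq
tyfwg
bmirm
zjq
rkqh
iiwyc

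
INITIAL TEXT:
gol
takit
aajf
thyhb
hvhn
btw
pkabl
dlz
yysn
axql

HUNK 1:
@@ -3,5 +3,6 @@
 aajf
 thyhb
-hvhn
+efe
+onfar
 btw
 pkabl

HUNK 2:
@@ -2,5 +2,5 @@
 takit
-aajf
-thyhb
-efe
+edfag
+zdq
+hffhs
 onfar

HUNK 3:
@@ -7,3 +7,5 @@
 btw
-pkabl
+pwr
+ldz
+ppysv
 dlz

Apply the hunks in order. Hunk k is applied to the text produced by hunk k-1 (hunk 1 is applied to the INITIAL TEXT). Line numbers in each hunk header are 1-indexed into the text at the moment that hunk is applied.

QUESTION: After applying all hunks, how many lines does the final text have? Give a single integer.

Hunk 1: at line 3 remove [hvhn] add [efe,onfar] -> 11 lines: gol takit aajf thyhb efe onfar btw pkabl dlz yysn axql
Hunk 2: at line 2 remove [aajf,thyhb,efe] add [edfag,zdq,hffhs] -> 11 lines: gol takit edfag zdq hffhs onfar btw pkabl dlz yysn axql
Hunk 3: at line 7 remove [pkabl] add [pwr,ldz,ppysv] -> 13 lines: gol takit edfag zdq hffhs onfar btw pwr ldz ppysv dlz yysn axql
Final line count: 13

Answer: 13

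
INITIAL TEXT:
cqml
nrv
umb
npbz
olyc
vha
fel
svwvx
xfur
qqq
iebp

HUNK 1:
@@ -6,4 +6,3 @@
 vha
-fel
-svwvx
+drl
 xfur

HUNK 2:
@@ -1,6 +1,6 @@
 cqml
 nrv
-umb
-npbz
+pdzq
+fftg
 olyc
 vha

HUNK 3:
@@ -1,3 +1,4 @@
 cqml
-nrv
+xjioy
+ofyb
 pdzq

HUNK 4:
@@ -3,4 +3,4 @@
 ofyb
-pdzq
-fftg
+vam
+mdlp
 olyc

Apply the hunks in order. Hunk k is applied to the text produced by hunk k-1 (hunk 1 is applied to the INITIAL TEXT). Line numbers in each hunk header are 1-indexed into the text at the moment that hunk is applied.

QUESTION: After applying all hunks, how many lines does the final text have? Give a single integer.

Hunk 1: at line 6 remove [fel,svwvx] add [drl] -> 10 lines: cqml nrv umb npbz olyc vha drl xfur qqq iebp
Hunk 2: at line 1 remove [umb,npbz] add [pdzq,fftg] -> 10 lines: cqml nrv pdzq fftg olyc vha drl xfur qqq iebp
Hunk 3: at line 1 remove [nrv] add [xjioy,ofyb] -> 11 lines: cqml xjioy ofyb pdzq fftg olyc vha drl xfur qqq iebp
Hunk 4: at line 3 remove [pdzq,fftg] add [vam,mdlp] -> 11 lines: cqml xjioy ofyb vam mdlp olyc vha drl xfur qqq iebp
Final line count: 11

Answer: 11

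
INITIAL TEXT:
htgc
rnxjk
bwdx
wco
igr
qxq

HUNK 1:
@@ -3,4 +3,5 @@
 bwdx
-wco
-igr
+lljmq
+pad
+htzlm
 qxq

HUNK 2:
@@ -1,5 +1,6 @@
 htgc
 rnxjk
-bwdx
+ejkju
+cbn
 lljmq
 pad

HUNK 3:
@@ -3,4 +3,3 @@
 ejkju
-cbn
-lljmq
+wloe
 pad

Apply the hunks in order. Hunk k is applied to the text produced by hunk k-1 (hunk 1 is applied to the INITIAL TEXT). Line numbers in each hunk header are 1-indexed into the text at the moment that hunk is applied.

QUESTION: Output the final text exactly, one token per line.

Answer: htgc
rnxjk
ejkju
wloe
pad
htzlm
qxq

Derivation:
Hunk 1: at line 3 remove [wco,igr] add [lljmq,pad,htzlm] -> 7 lines: htgc rnxjk bwdx lljmq pad htzlm qxq
Hunk 2: at line 1 remove [bwdx] add [ejkju,cbn] -> 8 lines: htgc rnxjk ejkju cbn lljmq pad htzlm qxq
Hunk 3: at line 3 remove [cbn,lljmq] add [wloe] -> 7 lines: htgc rnxjk ejkju wloe pad htzlm qxq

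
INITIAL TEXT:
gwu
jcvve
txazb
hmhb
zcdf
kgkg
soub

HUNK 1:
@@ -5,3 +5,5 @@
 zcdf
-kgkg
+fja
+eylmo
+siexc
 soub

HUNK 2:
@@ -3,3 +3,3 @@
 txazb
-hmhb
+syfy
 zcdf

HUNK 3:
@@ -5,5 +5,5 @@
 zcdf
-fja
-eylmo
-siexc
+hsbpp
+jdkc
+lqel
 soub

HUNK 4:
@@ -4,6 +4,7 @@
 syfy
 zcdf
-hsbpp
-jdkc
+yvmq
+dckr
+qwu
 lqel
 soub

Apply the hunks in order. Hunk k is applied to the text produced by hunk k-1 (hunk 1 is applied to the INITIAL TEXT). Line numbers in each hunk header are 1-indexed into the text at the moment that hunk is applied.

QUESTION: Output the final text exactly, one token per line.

Hunk 1: at line 5 remove [kgkg] add [fja,eylmo,siexc] -> 9 lines: gwu jcvve txazb hmhb zcdf fja eylmo siexc soub
Hunk 2: at line 3 remove [hmhb] add [syfy] -> 9 lines: gwu jcvve txazb syfy zcdf fja eylmo siexc soub
Hunk 3: at line 5 remove [fja,eylmo,siexc] add [hsbpp,jdkc,lqel] -> 9 lines: gwu jcvve txazb syfy zcdf hsbpp jdkc lqel soub
Hunk 4: at line 4 remove [hsbpp,jdkc] add [yvmq,dckr,qwu] -> 10 lines: gwu jcvve txazb syfy zcdf yvmq dckr qwu lqel soub

Answer: gwu
jcvve
txazb
syfy
zcdf
yvmq
dckr
qwu
lqel
soub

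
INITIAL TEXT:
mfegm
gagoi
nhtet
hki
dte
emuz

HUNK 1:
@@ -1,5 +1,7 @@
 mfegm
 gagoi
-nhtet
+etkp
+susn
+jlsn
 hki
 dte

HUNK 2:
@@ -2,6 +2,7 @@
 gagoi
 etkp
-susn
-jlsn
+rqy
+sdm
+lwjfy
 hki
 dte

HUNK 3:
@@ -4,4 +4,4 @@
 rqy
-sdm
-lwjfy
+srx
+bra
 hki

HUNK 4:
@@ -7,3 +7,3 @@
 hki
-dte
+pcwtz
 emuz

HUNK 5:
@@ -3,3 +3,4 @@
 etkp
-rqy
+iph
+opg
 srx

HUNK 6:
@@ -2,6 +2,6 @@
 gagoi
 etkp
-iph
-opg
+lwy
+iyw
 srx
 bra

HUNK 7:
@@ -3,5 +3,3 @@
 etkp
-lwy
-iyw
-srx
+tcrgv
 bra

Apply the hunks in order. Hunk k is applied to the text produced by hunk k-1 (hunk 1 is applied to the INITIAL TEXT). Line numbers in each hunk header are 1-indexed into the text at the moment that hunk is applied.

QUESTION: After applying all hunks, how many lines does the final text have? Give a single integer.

Hunk 1: at line 1 remove [nhtet] add [etkp,susn,jlsn] -> 8 lines: mfegm gagoi etkp susn jlsn hki dte emuz
Hunk 2: at line 2 remove [susn,jlsn] add [rqy,sdm,lwjfy] -> 9 lines: mfegm gagoi etkp rqy sdm lwjfy hki dte emuz
Hunk 3: at line 4 remove [sdm,lwjfy] add [srx,bra] -> 9 lines: mfegm gagoi etkp rqy srx bra hki dte emuz
Hunk 4: at line 7 remove [dte] add [pcwtz] -> 9 lines: mfegm gagoi etkp rqy srx bra hki pcwtz emuz
Hunk 5: at line 3 remove [rqy] add [iph,opg] -> 10 lines: mfegm gagoi etkp iph opg srx bra hki pcwtz emuz
Hunk 6: at line 2 remove [iph,opg] add [lwy,iyw] -> 10 lines: mfegm gagoi etkp lwy iyw srx bra hki pcwtz emuz
Hunk 7: at line 3 remove [lwy,iyw,srx] add [tcrgv] -> 8 lines: mfegm gagoi etkp tcrgv bra hki pcwtz emuz
Final line count: 8

Answer: 8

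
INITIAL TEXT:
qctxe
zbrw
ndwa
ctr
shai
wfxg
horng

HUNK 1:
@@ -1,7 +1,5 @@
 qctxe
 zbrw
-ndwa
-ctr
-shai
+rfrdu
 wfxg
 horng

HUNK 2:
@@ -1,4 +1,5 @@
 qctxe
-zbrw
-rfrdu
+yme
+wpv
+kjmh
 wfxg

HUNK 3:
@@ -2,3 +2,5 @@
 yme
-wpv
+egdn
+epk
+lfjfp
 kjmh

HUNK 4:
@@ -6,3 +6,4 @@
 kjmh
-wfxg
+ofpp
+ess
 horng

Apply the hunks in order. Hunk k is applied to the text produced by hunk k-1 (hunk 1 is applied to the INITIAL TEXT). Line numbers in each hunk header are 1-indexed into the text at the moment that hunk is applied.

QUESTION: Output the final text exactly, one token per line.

Answer: qctxe
yme
egdn
epk
lfjfp
kjmh
ofpp
ess
horng

Derivation:
Hunk 1: at line 1 remove [ndwa,ctr,shai] add [rfrdu] -> 5 lines: qctxe zbrw rfrdu wfxg horng
Hunk 2: at line 1 remove [zbrw,rfrdu] add [yme,wpv,kjmh] -> 6 lines: qctxe yme wpv kjmh wfxg horng
Hunk 3: at line 2 remove [wpv] add [egdn,epk,lfjfp] -> 8 lines: qctxe yme egdn epk lfjfp kjmh wfxg horng
Hunk 4: at line 6 remove [wfxg] add [ofpp,ess] -> 9 lines: qctxe yme egdn epk lfjfp kjmh ofpp ess horng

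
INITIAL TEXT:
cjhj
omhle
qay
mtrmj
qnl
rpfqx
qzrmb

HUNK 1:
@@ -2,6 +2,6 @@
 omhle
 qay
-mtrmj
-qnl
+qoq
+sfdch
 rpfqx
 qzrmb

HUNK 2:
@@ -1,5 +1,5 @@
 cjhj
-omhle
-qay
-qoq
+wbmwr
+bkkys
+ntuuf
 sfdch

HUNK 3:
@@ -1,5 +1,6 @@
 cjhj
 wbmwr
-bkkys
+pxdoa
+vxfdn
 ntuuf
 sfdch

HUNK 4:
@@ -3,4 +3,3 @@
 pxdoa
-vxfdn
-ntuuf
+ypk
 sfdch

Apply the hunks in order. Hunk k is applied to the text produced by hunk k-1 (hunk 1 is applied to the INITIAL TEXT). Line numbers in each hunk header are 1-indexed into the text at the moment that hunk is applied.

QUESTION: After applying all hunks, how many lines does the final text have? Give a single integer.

Answer: 7

Derivation:
Hunk 1: at line 2 remove [mtrmj,qnl] add [qoq,sfdch] -> 7 lines: cjhj omhle qay qoq sfdch rpfqx qzrmb
Hunk 2: at line 1 remove [omhle,qay,qoq] add [wbmwr,bkkys,ntuuf] -> 7 lines: cjhj wbmwr bkkys ntuuf sfdch rpfqx qzrmb
Hunk 3: at line 1 remove [bkkys] add [pxdoa,vxfdn] -> 8 lines: cjhj wbmwr pxdoa vxfdn ntuuf sfdch rpfqx qzrmb
Hunk 4: at line 3 remove [vxfdn,ntuuf] add [ypk] -> 7 lines: cjhj wbmwr pxdoa ypk sfdch rpfqx qzrmb
Final line count: 7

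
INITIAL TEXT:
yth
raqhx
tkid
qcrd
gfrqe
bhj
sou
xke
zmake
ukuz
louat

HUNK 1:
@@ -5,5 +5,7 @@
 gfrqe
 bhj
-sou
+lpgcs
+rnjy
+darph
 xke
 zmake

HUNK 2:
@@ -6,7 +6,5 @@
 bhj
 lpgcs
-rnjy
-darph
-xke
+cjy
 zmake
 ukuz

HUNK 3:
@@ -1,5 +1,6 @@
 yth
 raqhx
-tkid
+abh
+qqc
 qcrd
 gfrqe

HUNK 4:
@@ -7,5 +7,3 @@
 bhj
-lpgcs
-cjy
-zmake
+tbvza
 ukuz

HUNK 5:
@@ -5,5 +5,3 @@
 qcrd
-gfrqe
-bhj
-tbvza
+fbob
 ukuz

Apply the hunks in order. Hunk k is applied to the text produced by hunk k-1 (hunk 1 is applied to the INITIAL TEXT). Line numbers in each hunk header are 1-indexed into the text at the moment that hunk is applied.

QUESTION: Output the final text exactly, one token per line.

Hunk 1: at line 5 remove [sou] add [lpgcs,rnjy,darph] -> 13 lines: yth raqhx tkid qcrd gfrqe bhj lpgcs rnjy darph xke zmake ukuz louat
Hunk 2: at line 6 remove [rnjy,darph,xke] add [cjy] -> 11 lines: yth raqhx tkid qcrd gfrqe bhj lpgcs cjy zmake ukuz louat
Hunk 3: at line 1 remove [tkid] add [abh,qqc] -> 12 lines: yth raqhx abh qqc qcrd gfrqe bhj lpgcs cjy zmake ukuz louat
Hunk 4: at line 7 remove [lpgcs,cjy,zmake] add [tbvza] -> 10 lines: yth raqhx abh qqc qcrd gfrqe bhj tbvza ukuz louat
Hunk 5: at line 5 remove [gfrqe,bhj,tbvza] add [fbob] -> 8 lines: yth raqhx abh qqc qcrd fbob ukuz louat

Answer: yth
raqhx
abh
qqc
qcrd
fbob
ukuz
louat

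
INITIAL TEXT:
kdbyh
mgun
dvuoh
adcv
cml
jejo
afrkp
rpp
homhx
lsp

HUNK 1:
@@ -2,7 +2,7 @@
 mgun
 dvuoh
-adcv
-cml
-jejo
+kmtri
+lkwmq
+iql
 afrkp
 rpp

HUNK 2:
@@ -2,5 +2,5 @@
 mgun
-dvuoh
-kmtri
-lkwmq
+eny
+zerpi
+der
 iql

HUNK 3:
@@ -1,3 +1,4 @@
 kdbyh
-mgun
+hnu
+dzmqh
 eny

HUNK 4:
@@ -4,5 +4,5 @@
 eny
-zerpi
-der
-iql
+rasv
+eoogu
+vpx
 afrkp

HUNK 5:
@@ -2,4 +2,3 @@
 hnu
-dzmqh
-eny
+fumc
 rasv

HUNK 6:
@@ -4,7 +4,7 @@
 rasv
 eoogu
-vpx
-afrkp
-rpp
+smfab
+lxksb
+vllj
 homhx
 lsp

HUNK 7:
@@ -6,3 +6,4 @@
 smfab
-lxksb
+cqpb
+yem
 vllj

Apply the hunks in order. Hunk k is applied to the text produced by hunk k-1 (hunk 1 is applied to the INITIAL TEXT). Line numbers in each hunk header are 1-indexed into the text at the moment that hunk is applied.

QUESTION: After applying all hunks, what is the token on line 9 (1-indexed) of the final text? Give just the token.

Hunk 1: at line 2 remove [adcv,cml,jejo] add [kmtri,lkwmq,iql] -> 10 lines: kdbyh mgun dvuoh kmtri lkwmq iql afrkp rpp homhx lsp
Hunk 2: at line 2 remove [dvuoh,kmtri,lkwmq] add [eny,zerpi,der] -> 10 lines: kdbyh mgun eny zerpi der iql afrkp rpp homhx lsp
Hunk 3: at line 1 remove [mgun] add [hnu,dzmqh] -> 11 lines: kdbyh hnu dzmqh eny zerpi der iql afrkp rpp homhx lsp
Hunk 4: at line 4 remove [zerpi,der,iql] add [rasv,eoogu,vpx] -> 11 lines: kdbyh hnu dzmqh eny rasv eoogu vpx afrkp rpp homhx lsp
Hunk 5: at line 2 remove [dzmqh,eny] add [fumc] -> 10 lines: kdbyh hnu fumc rasv eoogu vpx afrkp rpp homhx lsp
Hunk 6: at line 4 remove [vpx,afrkp,rpp] add [smfab,lxksb,vllj] -> 10 lines: kdbyh hnu fumc rasv eoogu smfab lxksb vllj homhx lsp
Hunk 7: at line 6 remove [lxksb] add [cqpb,yem] -> 11 lines: kdbyh hnu fumc rasv eoogu smfab cqpb yem vllj homhx lsp
Final line 9: vllj

Answer: vllj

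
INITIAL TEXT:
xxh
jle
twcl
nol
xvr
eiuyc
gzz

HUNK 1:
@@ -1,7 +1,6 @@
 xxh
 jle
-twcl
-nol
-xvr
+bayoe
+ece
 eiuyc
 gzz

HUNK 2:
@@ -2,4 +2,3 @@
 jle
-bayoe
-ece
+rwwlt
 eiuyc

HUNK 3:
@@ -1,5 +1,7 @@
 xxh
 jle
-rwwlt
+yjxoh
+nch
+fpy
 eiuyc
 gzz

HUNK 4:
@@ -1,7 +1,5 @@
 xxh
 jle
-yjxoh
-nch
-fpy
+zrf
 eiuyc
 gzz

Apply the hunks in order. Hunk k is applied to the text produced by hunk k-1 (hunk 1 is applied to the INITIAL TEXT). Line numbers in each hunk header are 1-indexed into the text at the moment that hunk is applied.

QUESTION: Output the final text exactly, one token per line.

Answer: xxh
jle
zrf
eiuyc
gzz

Derivation:
Hunk 1: at line 1 remove [twcl,nol,xvr] add [bayoe,ece] -> 6 lines: xxh jle bayoe ece eiuyc gzz
Hunk 2: at line 2 remove [bayoe,ece] add [rwwlt] -> 5 lines: xxh jle rwwlt eiuyc gzz
Hunk 3: at line 1 remove [rwwlt] add [yjxoh,nch,fpy] -> 7 lines: xxh jle yjxoh nch fpy eiuyc gzz
Hunk 4: at line 1 remove [yjxoh,nch,fpy] add [zrf] -> 5 lines: xxh jle zrf eiuyc gzz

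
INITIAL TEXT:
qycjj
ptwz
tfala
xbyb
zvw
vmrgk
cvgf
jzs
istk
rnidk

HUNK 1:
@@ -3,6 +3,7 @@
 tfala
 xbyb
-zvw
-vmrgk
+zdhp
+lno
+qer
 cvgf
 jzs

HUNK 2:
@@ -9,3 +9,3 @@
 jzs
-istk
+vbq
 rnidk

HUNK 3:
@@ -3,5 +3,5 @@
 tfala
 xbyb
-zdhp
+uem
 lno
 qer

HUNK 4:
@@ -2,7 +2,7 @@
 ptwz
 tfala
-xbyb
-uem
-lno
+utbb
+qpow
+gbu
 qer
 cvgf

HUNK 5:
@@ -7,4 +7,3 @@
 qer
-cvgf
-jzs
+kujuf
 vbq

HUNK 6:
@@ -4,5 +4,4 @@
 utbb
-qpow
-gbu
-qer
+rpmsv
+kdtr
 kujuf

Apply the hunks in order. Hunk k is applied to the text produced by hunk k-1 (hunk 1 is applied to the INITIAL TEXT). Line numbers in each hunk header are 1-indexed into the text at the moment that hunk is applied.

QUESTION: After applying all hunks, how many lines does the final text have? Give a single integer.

Answer: 9

Derivation:
Hunk 1: at line 3 remove [zvw,vmrgk] add [zdhp,lno,qer] -> 11 lines: qycjj ptwz tfala xbyb zdhp lno qer cvgf jzs istk rnidk
Hunk 2: at line 9 remove [istk] add [vbq] -> 11 lines: qycjj ptwz tfala xbyb zdhp lno qer cvgf jzs vbq rnidk
Hunk 3: at line 3 remove [zdhp] add [uem] -> 11 lines: qycjj ptwz tfala xbyb uem lno qer cvgf jzs vbq rnidk
Hunk 4: at line 2 remove [xbyb,uem,lno] add [utbb,qpow,gbu] -> 11 lines: qycjj ptwz tfala utbb qpow gbu qer cvgf jzs vbq rnidk
Hunk 5: at line 7 remove [cvgf,jzs] add [kujuf] -> 10 lines: qycjj ptwz tfala utbb qpow gbu qer kujuf vbq rnidk
Hunk 6: at line 4 remove [qpow,gbu,qer] add [rpmsv,kdtr] -> 9 lines: qycjj ptwz tfala utbb rpmsv kdtr kujuf vbq rnidk
Final line count: 9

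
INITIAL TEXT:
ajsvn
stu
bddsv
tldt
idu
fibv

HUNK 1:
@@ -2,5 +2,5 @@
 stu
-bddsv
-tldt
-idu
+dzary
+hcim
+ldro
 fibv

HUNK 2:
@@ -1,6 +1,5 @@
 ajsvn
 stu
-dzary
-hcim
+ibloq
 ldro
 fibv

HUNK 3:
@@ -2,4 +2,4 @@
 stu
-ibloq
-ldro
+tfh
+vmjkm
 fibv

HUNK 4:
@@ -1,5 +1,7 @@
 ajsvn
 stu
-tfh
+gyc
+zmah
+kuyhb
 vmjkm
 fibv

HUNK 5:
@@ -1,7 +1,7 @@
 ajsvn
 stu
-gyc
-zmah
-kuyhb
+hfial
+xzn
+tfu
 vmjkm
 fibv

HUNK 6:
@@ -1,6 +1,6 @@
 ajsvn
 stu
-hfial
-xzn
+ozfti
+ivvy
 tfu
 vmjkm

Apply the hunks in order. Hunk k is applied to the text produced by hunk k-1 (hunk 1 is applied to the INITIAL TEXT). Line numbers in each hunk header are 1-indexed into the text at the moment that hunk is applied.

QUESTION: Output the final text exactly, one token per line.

Hunk 1: at line 2 remove [bddsv,tldt,idu] add [dzary,hcim,ldro] -> 6 lines: ajsvn stu dzary hcim ldro fibv
Hunk 2: at line 1 remove [dzary,hcim] add [ibloq] -> 5 lines: ajsvn stu ibloq ldro fibv
Hunk 3: at line 2 remove [ibloq,ldro] add [tfh,vmjkm] -> 5 lines: ajsvn stu tfh vmjkm fibv
Hunk 4: at line 1 remove [tfh] add [gyc,zmah,kuyhb] -> 7 lines: ajsvn stu gyc zmah kuyhb vmjkm fibv
Hunk 5: at line 1 remove [gyc,zmah,kuyhb] add [hfial,xzn,tfu] -> 7 lines: ajsvn stu hfial xzn tfu vmjkm fibv
Hunk 6: at line 1 remove [hfial,xzn] add [ozfti,ivvy] -> 7 lines: ajsvn stu ozfti ivvy tfu vmjkm fibv

Answer: ajsvn
stu
ozfti
ivvy
tfu
vmjkm
fibv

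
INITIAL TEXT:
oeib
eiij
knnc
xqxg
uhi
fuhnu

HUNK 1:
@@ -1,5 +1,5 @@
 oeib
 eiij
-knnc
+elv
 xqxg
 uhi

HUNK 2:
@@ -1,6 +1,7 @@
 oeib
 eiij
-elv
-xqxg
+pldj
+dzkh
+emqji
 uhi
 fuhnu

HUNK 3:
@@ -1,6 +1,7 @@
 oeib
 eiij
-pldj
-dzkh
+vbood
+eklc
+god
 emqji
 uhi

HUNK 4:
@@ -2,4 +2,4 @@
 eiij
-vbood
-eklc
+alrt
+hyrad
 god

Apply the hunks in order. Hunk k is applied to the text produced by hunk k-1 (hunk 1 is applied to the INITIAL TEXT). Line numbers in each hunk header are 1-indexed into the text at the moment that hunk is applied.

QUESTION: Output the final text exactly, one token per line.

Hunk 1: at line 1 remove [knnc] add [elv] -> 6 lines: oeib eiij elv xqxg uhi fuhnu
Hunk 2: at line 1 remove [elv,xqxg] add [pldj,dzkh,emqji] -> 7 lines: oeib eiij pldj dzkh emqji uhi fuhnu
Hunk 3: at line 1 remove [pldj,dzkh] add [vbood,eklc,god] -> 8 lines: oeib eiij vbood eklc god emqji uhi fuhnu
Hunk 4: at line 2 remove [vbood,eklc] add [alrt,hyrad] -> 8 lines: oeib eiij alrt hyrad god emqji uhi fuhnu

Answer: oeib
eiij
alrt
hyrad
god
emqji
uhi
fuhnu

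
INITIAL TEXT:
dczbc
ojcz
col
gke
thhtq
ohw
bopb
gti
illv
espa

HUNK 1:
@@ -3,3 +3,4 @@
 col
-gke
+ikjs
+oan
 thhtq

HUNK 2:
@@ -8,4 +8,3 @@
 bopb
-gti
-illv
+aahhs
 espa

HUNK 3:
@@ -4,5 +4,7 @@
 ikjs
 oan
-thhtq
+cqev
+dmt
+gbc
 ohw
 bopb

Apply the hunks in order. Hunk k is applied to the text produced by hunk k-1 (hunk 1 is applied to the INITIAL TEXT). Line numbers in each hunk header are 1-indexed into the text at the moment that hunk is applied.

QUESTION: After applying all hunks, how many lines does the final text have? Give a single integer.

Hunk 1: at line 3 remove [gke] add [ikjs,oan] -> 11 lines: dczbc ojcz col ikjs oan thhtq ohw bopb gti illv espa
Hunk 2: at line 8 remove [gti,illv] add [aahhs] -> 10 lines: dczbc ojcz col ikjs oan thhtq ohw bopb aahhs espa
Hunk 3: at line 4 remove [thhtq] add [cqev,dmt,gbc] -> 12 lines: dczbc ojcz col ikjs oan cqev dmt gbc ohw bopb aahhs espa
Final line count: 12

Answer: 12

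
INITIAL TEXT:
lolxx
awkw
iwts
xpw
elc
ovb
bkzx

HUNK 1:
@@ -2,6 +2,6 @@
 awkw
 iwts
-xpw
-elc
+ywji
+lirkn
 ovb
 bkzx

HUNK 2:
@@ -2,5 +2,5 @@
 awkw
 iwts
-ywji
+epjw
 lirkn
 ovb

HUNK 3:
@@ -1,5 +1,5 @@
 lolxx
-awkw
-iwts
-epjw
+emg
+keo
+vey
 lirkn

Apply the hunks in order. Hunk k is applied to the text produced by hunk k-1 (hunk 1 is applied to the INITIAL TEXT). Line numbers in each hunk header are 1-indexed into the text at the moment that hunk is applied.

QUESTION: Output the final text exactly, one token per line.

Hunk 1: at line 2 remove [xpw,elc] add [ywji,lirkn] -> 7 lines: lolxx awkw iwts ywji lirkn ovb bkzx
Hunk 2: at line 2 remove [ywji] add [epjw] -> 7 lines: lolxx awkw iwts epjw lirkn ovb bkzx
Hunk 3: at line 1 remove [awkw,iwts,epjw] add [emg,keo,vey] -> 7 lines: lolxx emg keo vey lirkn ovb bkzx

Answer: lolxx
emg
keo
vey
lirkn
ovb
bkzx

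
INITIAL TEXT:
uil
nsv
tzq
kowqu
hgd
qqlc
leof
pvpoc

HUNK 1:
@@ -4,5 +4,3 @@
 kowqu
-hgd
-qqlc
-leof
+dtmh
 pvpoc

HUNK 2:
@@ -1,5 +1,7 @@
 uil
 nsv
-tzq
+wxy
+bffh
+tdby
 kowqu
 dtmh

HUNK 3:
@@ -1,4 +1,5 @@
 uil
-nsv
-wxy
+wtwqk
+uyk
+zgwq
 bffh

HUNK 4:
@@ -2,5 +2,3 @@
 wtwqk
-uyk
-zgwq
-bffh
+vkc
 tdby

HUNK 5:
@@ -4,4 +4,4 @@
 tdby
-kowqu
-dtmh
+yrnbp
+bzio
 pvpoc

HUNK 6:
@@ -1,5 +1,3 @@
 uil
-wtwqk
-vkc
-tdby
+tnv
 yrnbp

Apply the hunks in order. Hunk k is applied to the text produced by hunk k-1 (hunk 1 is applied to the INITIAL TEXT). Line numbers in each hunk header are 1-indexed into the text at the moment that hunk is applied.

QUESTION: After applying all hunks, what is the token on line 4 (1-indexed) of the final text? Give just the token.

Answer: bzio

Derivation:
Hunk 1: at line 4 remove [hgd,qqlc,leof] add [dtmh] -> 6 lines: uil nsv tzq kowqu dtmh pvpoc
Hunk 2: at line 1 remove [tzq] add [wxy,bffh,tdby] -> 8 lines: uil nsv wxy bffh tdby kowqu dtmh pvpoc
Hunk 3: at line 1 remove [nsv,wxy] add [wtwqk,uyk,zgwq] -> 9 lines: uil wtwqk uyk zgwq bffh tdby kowqu dtmh pvpoc
Hunk 4: at line 2 remove [uyk,zgwq,bffh] add [vkc] -> 7 lines: uil wtwqk vkc tdby kowqu dtmh pvpoc
Hunk 5: at line 4 remove [kowqu,dtmh] add [yrnbp,bzio] -> 7 lines: uil wtwqk vkc tdby yrnbp bzio pvpoc
Hunk 6: at line 1 remove [wtwqk,vkc,tdby] add [tnv] -> 5 lines: uil tnv yrnbp bzio pvpoc
Final line 4: bzio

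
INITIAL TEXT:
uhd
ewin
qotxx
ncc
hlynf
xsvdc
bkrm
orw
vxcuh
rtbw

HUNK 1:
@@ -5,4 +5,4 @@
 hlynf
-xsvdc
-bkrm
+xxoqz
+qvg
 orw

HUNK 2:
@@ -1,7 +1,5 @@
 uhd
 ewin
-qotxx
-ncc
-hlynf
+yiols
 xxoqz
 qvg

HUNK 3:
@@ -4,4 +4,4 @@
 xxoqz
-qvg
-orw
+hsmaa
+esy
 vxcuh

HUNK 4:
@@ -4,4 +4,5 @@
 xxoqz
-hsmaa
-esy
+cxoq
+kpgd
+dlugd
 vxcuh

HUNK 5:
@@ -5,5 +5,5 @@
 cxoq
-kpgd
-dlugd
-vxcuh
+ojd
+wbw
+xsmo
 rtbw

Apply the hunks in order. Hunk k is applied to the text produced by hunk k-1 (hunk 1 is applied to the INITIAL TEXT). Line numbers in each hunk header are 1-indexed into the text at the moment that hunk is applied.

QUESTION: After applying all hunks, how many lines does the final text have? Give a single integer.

Hunk 1: at line 5 remove [xsvdc,bkrm] add [xxoqz,qvg] -> 10 lines: uhd ewin qotxx ncc hlynf xxoqz qvg orw vxcuh rtbw
Hunk 2: at line 1 remove [qotxx,ncc,hlynf] add [yiols] -> 8 lines: uhd ewin yiols xxoqz qvg orw vxcuh rtbw
Hunk 3: at line 4 remove [qvg,orw] add [hsmaa,esy] -> 8 lines: uhd ewin yiols xxoqz hsmaa esy vxcuh rtbw
Hunk 4: at line 4 remove [hsmaa,esy] add [cxoq,kpgd,dlugd] -> 9 lines: uhd ewin yiols xxoqz cxoq kpgd dlugd vxcuh rtbw
Hunk 5: at line 5 remove [kpgd,dlugd,vxcuh] add [ojd,wbw,xsmo] -> 9 lines: uhd ewin yiols xxoqz cxoq ojd wbw xsmo rtbw
Final line count: 9

Answer: 9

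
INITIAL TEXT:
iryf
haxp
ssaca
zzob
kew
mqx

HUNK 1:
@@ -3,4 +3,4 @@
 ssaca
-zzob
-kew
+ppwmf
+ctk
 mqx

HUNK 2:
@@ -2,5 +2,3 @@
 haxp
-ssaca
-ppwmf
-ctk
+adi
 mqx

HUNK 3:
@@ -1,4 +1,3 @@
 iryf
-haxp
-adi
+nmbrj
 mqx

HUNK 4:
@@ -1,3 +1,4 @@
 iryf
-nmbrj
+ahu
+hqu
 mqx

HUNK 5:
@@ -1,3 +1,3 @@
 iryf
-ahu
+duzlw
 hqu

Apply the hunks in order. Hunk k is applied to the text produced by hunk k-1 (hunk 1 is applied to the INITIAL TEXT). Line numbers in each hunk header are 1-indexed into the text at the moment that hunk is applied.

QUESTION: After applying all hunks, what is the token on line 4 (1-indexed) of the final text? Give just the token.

Hunk 1: at line 3 remove [zzob,kew] add [ppwmf,ctk] -> 6 lines: iryf haxp ssaca ppwmf ctk mqx
Hunk 2: at line 2 remove [ssaca,ppwmf,ctk] add [adi] -> 4 lines: iryf haxp adi mqx
Hunk 3: at line 1 remove [haxp,adi] add [nmbrj] -> 3 lines: iryf nmbrj mqx
Hunk 4: at line 1 remove [nmbrj] add [ahu,hqu] -> 4 lines: iryf ahu hqu mqx
Hunk 5: at line 1 remove [ahu] add [duzlw] -> 4 lines: iryf duzlw hqu mqx
Final line 4: mqx

Answer: mqx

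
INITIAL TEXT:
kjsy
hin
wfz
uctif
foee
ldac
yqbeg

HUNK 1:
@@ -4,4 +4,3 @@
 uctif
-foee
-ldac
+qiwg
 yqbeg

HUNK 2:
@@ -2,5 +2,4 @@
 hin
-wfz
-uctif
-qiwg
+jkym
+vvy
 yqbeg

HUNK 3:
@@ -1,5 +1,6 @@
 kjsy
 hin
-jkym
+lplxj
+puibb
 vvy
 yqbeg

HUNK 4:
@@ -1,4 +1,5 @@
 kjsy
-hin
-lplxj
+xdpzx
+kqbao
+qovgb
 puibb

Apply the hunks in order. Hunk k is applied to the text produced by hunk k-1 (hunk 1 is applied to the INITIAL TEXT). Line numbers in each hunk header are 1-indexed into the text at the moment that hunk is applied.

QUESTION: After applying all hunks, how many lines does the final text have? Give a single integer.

Answer: 7

Derivation:
Hunk 1: at line 4 remove [foee,ldac] add [qiwg] -> 6 lines: kjsy hin wfz uctif qiwg yqbeg
Hunk 2: at line 2 remove [wfz,uctif,qiwg] add [jkym,vvy] -> 5 lines: kjsy hin jkym vvy yqbeg
Hunk 3: at line 1 remove [jkym] add [lplxj,puibb] -> 6 lines: kjsy hin lplxj puibb vvy yqbeg
Hunk 4: at line 1 remove [hin,lplxj] add [xdpzx,kqbao,qovgb] -> 7 lines: kjsy xdpzx kqbao qovgb puibb vvy yqbeg
Final line count: 7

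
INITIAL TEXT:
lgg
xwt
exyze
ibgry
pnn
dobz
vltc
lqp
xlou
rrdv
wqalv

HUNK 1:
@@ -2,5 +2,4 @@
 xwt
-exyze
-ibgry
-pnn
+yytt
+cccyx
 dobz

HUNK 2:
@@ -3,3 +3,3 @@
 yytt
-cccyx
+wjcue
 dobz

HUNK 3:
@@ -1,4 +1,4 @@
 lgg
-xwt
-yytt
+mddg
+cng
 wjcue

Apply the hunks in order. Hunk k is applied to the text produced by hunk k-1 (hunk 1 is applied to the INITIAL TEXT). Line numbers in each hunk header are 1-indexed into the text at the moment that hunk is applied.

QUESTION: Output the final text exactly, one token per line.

Answer: lgg
mddg
cng
wjcue
dobz
vltc
lqp
xlou
rrdv
wqalv

Derivation:
Hunk 1: at line 2 remove [exyze,ibgry,pnn] add [yytt,cccyx] -> 10 lines: lgg xwt yytt cccyx dobz vltc lqp xlou rrdv wqalv
Hunk 2: at line 3 remove [cccyx] add [wjcue] -> 10 lines: lgg xwt yytt wjcue dobz vltc lqp xlou rrdv wqalv
Hunk 3: at line 1 remove [xwt,yytt] add [mddg,cng] -> 10 lines: lgg mddg cng wjcue dobz vltc lqp xlou rrdv wqalv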